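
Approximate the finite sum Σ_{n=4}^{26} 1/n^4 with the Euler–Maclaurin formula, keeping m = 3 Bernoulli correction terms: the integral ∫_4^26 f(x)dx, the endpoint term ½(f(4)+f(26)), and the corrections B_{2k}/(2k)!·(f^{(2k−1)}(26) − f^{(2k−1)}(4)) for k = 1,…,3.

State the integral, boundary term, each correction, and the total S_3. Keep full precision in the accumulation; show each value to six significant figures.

∫_4^26 1/x^4 dx evaluates to 0.00518937.
Boundary: ½(f(4) + f(26)) = ½(0.00390625 + 2.18830e-06) = 0.00195422.
Running total after boundary: 0.00714359.
Order-1 term: 1/12 · (-3.36661e-07 − (-0.00390625)) = 0.000325493.
Partial sum through k=1: 0.00746908.
Order-2 term: −1/720 · (-1.49406e-08 − (-0.00732422)) = -1.01725e-05.
Partial sum through k=2: 0.00745891.
Order-3 term: 1/30240 · (-1.23768e-09 − (-0.0256348)) = 8.47710e-07.

S_3 ≈ 0.00745976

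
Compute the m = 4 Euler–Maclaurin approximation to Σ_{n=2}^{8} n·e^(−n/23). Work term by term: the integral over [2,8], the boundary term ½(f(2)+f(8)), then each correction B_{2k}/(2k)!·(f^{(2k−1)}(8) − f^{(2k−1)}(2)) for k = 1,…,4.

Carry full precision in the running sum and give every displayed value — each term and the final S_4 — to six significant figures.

∫_2^8 x·e^(−x/23) dx evaluates to 23.5762.
½[f(2) + f(8)] = ½[1.83343 + 5.64977] = 3.74160.
Integral + boundary = 27.3178.
Correction k=1: B_{2}/2! · (f^{(1)}(8) − f^{(1)}(2)) = 1/12 · (0.460579 − 0.837002) = -0.0313686.
Running total after k=1: 27.2864.
Correction k=2: B_{4}/4! · (f^{(3)}(8) − f^{(3)}(2)) = −1/720 · (0.00354069 − 0.00504808) = 2.09361e-06.
Running total after k=2: 27.2864.
Correction k=3: B_{6}/6! · (f^{(5)}(8) − f^{(5)}(2)) = 1/30240 · (1.17405e-05 − 1.60944e-05) = -1.43979e-10.
Running total after k=3: 27.2864.
Correction k=4: B_{8}/8! · (f^{(7)}(8) − f^{(7)}(2)) = −1/1209600 · (3.17349e-08 − 4.28092e-08) = 9.15535e-15.

S_4 ≈ 27.2864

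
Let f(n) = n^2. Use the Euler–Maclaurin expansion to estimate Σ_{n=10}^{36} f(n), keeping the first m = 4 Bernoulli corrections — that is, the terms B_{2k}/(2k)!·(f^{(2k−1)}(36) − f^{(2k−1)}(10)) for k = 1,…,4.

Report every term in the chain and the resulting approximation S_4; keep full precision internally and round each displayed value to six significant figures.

∫_10^36 x^2 dx evaluates to 15218.7.
Endpoint term: (f(10) + f(36))/2 = (100.000 + 1296.00)/2 = 698.000.
Running total after boundary: 15916.7.
Correction k=1: B_{2}/2! · (f^{(1)}(36) − f^{(1)}(10)) = 1/12 · (72.0000 − 20.0000) = 4.33333.
Running total after k=1: 15921.0.
Correction k=2: B_{4}/4! · (f^{(3)}(36) − f^{(3)}(10)) = −1/720 · (0.00000 − 0.00000) = 0.00000.
Running total after k=2: 15921.0.
Correction k=3: B_{6}/6! · (f^{(5)}(36) − f^{(5)}(10)) = 1/30240 · (0.00000 − 0.00000) = 0.00000.
Running total after k=3: 15921.0.
Correction k=4: B_{8}/8! · (f^{(7)}(36) − f^{(7)}(10)) = −1/1209600 · (0.00000 − 0.00000) = 0.00000.

S_4 ≈ 15921.0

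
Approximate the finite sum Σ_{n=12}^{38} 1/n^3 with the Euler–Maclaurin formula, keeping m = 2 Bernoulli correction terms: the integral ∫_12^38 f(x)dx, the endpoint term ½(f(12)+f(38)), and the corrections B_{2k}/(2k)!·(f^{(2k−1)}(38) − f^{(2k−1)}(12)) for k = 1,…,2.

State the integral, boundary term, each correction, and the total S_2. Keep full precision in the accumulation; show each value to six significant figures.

The integral term ∫_12^38 1/x^3 dx = 0.00312596.
Endpoint term: (f(12) + f(38))/2 = (0.000578704 + 1.82242e-05)/2 = 0.000298464.
Integral + boundary = 0.00342443.
Order-1 term: 1/12 · (-1.43876e-06 − (-0.000144676)) = 1.19364e-05.
After k=1: 0.00343636.
Order-2 term: −1/720 · (-1.99274e-08 − (-2.00939e-05)) = -2.78805e-08.

S_2 ≈ 0.00343633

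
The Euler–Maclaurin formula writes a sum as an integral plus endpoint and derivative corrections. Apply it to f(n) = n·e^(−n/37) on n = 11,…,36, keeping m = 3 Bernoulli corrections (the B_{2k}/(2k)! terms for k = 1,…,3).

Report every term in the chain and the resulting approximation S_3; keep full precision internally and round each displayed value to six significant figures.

S_3 ≈ 309.236

Integral: ∫_11^36 x·e^(−x/37) dx = 298.390.
½[f(11) + f(36)] = ½[8.17105 + 13.6065] = 10.8888.
Integral + boundary = 309.279.
Order-1 term: 1/12 · (0.0102151 − 0.521984) = -0.0426474.
Partial sum through k=1: 309.236.
Order-2 term: −1/720 · (0.000559628 − 0.00146649) = 1.25954e-06.
Partial sum through k=2: 309.236.
Order-3 term: 1/30240 · (8.12121e-07 − 1.86391e-06) = -3.47815e-11.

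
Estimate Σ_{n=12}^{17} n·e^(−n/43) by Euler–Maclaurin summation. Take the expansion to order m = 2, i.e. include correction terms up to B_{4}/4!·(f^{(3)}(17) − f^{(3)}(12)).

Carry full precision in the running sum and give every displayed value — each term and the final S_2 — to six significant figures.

S_2 ≈ 61.8554

∫_12^17 x·e^(−x/43) dx evaluates to 51.6038.
Endpoint term: (f(12) + f(17))/2 = (9.07785 + 11.4486)/2 = 10.2632.
Integral + boundary = 61.8670.
Order-1 term: 1/12 · (0.407199 − 0.545374) = -0.0115146.
After k=1: 61.8554.
Order-2 term: −1/720 · (0.000948669 − 0.00111322) = 2.28546e-07.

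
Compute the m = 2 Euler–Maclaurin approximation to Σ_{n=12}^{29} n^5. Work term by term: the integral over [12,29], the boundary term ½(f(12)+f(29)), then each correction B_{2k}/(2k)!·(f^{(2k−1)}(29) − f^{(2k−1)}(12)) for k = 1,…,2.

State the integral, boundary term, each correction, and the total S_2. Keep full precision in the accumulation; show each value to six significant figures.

Integral: ∫_12^29 x^5 dx = 9.86396e+07.
Endpoint term: (f(12) + f(29))/2 = (248832 + 2.05111e+07)/2 = 1.03800e+07.
So far: 1.09020e+08.
k=1: B_{2}/(2)! × [f^{(1)}(29) − f^{(1)}(12)] = 1/12 × (3.53640e+06 − 103680) = 286060.
After k=1: 1.09306e+08.
k=2: B_{4}/(4)! × [f^{(3)}(29) − f^{(3)}(12)] = −1/720 × (50460.0 − 8640.00) = -58.0833.

S_2 ≈ 1.09306e+08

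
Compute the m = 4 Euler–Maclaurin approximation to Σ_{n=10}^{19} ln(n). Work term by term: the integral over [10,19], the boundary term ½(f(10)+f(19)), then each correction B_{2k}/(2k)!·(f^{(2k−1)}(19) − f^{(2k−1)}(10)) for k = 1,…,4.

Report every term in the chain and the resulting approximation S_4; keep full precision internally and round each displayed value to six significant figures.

S_4 ≈ 26.5381

Integral: ∫_10^19 ln(x) dx = 23.9185.
Endpoint term: (f(10) + f(19))/2 = (2.30259 + 2.94444)/2 = 2.62351.
Running total after boundary: 26.5420.
k=1: B_{2}/(2)! × [f^{(1)}(19) − f^{(1)}(10)] = 1/12 × (0.0526316 − 0.100000) = -0.00394737.
Running total after k=1: 26.5381.
k=2: B_{4}/(4)! × [f^{(3)}(19) − f^{(3)}(10)] = −1/720 × (0.000291588 − 0.00200000) = 2.37279e-06.
Running total after k=2: 26.5381.
k=3: B_{6}/(6)! × [f^{(5)}(19) − f^{(5)}(10)] = 1/30240 × (9.69267e-06 − 0.000240000) = -7.61598e-09.
Running total after k=3: 26.5381.
k=4: B_{8}/(8)! × [f^{(7)}(19) − f^{(7)}(10)] = −1/1209600 × (8.05485e-07 − 7.20000e-05) = 5.88579e-11.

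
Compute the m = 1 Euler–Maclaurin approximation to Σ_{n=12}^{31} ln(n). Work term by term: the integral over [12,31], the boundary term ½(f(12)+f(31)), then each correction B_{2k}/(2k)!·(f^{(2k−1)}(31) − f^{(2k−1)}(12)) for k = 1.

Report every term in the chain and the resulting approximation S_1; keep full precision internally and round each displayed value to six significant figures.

The integral term ∫_12^31 ln(x) dx = 57.6347.
Endpoint term: (f(12) + f(31))/2 = (2.48491 + 3.43399)/2 = 2.95945.
So far: 60.5942.
k=1: B_{2}/(2)! × [f^{(1)}(31) − f^{(1)}(12)] = 1/12 × (0.0322581 − 0.0833333) = -0.00425627.

S_1 ≈ 60.5899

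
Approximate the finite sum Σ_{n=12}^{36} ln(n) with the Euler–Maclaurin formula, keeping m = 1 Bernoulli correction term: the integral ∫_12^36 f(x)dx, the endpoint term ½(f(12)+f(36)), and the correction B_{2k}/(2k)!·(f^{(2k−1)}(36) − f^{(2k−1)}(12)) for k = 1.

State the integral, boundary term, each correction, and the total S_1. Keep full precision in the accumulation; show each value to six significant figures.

S_1 ≈ 78.2174

∫_12^36 ln(x) dx evaluates to 75.1878.
Endpoint term: (f(12) + f(36))/2 = (2.48491 + 3.58352)/2 = 3.03421.
Running total after boundary: 78.2220.
Order-1 term: 1/12 · (0.0277778 − 0.0833333) = -0.00462963.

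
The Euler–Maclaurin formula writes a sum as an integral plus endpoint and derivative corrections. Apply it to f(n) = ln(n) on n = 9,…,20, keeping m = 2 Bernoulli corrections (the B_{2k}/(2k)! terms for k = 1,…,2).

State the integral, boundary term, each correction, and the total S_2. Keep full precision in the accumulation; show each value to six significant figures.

∫_9^20 ln(x) dx evaluates to 29.1396.
Endpoint term: (f(9) + f(20))/2 = (2.19722 + 2.99573)/2 = 2.59648.
Running total after boundary: 31.7361.
Order-1 term: 1/12 · (0.0500000 − 0.111111) = -0.00509259.
Partial sum through k=1: 31.7310.
Order-2 term: −1/720 · (0.000250000 − 0.00274348) = 3.46317e-06.

S_2 ≈ 31.7310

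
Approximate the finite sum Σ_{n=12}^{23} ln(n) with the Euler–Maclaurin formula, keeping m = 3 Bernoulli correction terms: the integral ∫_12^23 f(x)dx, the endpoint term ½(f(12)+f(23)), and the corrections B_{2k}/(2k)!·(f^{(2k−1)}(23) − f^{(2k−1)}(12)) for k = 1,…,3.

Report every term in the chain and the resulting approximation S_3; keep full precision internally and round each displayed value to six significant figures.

S_3 ≈ 34.1044

Integral: ∫_12^23 ln(x) dx = 31.2975.
Endpoint term: (f(12) + f(23))/2 = (2.48491 + 3.13549)/2 = 2.81020.
Integral + boundary = 34.1077.
Order-1 term: 1/12 · (0.0434783 − 0.0833333) = -0.00332126.
After k=1: 34.1044.
Order-2 term: −1/720 · (0.000164379 − 0.00115741) = 1.37921e-06.
After k=2: 34.1044.
Order-3 term: 1/30240 · (3.72883e-06 − 9.64506e-05) = -3.06620e-09.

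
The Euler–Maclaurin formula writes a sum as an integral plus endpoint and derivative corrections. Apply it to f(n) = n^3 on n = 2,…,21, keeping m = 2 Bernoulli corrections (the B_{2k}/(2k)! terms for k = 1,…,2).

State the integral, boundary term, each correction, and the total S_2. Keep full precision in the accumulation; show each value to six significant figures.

S_2 ≈ 53360.0

Integral: ∫_2^21 x^3 dx = 48616.2.
Boundary: ½(f(2) + f(21)) = ½(8.00000 + 9261.00) = 4634.50.
Running total after boundary: 53250.8.
k=1: B_{2}/(2)! × [f^{(1)}(21) − f^{(1)}(2)] = 1/12 × (1323.00 − 12.0000) = 109.250.
Partial sum through k=1: 53360.0.
k=2: B_{4}/(4)! × [f^{(3)}(21) − f^{(3)}(2)] = −1/720 × (6.00000 − 6.00000) = 0.00000.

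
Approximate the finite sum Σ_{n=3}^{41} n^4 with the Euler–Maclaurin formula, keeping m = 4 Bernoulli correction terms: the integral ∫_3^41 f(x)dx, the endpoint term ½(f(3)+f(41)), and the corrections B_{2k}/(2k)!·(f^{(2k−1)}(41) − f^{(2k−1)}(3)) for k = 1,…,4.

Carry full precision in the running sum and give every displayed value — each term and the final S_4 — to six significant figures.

S_4 ≈ 2.46071e+07

∫_3^41 x^4 dx evaluates to 2.31712e+07.
½[f(3) + f(41)] = ½[81.0000 + 2.82576e+06] = 1.41292e+06.
So far: 2.45841e+07.
Correction k=1: B_{2}/2! · (f^{(1)}(41) − f^{(1)}(3)) = 1/12 · (275684 − 108.000) = 22964.7.
Running total after k=1: 2.46071e+07.
Correction k=2: B_{4}/4! · (f^{(3)}(41) − f^{(3)}(3)) = −1/720 · (984.000 − 72.0000) = -1.26667.
Running total after k=2: 2.46071e+07.
Correction k=3: B_{6}/6! · (f^{(5)}(41) − f^{(5)}(3)) = 1/30240 · (0.00000 − 0.00000) = 0.00000.
Running total after k=3: 2.46071e+07.
Correction k=4: B_{8}/8! · (f^{(7)}(41) − f^{(7)}(3)) = −1/1209600 · (0.00000 − 0.00000) = 0.00000.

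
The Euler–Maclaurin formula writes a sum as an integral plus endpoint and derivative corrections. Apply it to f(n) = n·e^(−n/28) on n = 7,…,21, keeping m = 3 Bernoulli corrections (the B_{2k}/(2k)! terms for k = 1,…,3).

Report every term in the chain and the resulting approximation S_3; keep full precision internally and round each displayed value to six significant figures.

S_3 ≈ 122.785

∫_7^21 x·e^(−x/28) dx evaluates to 115.138.
Endpoint term: (f(7) + f(21))/2 = (5.45161 + 9.91970)/2 = 7.68565.
Integral + boundary = 122.824.
k=1: B_{2}/(2)! × [f^{(1)}(21) − f^{(1)}(7)] = 1/12 × (0.118092 − 0.584101) = -0.0388341.
Partial sum through k=1: 122.785.
k=2: B_{4}/(4)! × [f^{(3)}(21) − f^{(3)}(7)] = −1/720 × (0.00135564 − 0.00273176) = 1.91128e-06.
Partial sum through k=2: 122.785.
k=3: B_{6}/(6)! × [f^{(5)}(21) − f^{(5)}(7)] = 1/30240 × (3.26615e-06 − 6.01849e-06) = -9.10167e-11.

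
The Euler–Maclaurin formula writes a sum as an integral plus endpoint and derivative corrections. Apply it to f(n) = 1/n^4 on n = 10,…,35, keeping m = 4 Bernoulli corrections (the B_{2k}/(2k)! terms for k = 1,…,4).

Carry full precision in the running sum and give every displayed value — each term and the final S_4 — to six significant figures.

Integral: ∫_10^35 1/x^4 dx = 0.000325559.
½[f(10) + f(35)] = ½[0.000100000 + 6.66389e-07] = 5.03332e-05.
Running total after boundary: 0.000375892.
Correction k=1: B_{2}/2! · (f^{(1)}(35) − f^{(1)}(10)) = 1/12 · (-7.61587e-08 − (-4.00000e-05)) = 3.32699e-06.
Partial sum through k=1: 0.000379219.
Correction k=2: B_{4}/4! · (f^{(3)}(35) − f^{(3)}(10)) = −1/720 · (-1.86511e-09 − (-1.20000e-05)) = -1.66641e-08.
Partial sum through k=2: 0.000379202.
Correction k=3: B_{6}/6! · (f^{(5)}(35) − f^{(5)}(10)) = 1/30240 · (-8.52623e-11 − (-6.72000e-06)) = 2.22219e-10.
Partial sum through k=3: 0.000379203.
Correction k=4: B_{8}/8! · (f^{(7)}(35) − f^{(7)}(10)) = −1/1209600 · (-6.26417e-12 − (-6.04800e-06)) = -4.99999e-12.

S_4 ≈ 0.000379203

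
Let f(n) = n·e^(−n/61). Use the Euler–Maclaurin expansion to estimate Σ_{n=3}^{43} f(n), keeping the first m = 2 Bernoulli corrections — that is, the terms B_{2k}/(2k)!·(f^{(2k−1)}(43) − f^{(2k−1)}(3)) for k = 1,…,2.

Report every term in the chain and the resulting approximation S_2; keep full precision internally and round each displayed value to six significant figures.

S_2 ≈ 593.752

∫_3^43 x·e^(−x/61) dx evaluates to 581.763.
½[f(3) + f(43)] = ½[2.85603 + 21.2484] = 12.0522.
So far: 593.815.
Order-1 term: 1/12 · (0.145814 − 0.905189) = -0.0632812.
Running total after k=1: 593.752.
Order-2 term: −1/720 · (0.000304787 − 0.000754961) = 6.25241e-07.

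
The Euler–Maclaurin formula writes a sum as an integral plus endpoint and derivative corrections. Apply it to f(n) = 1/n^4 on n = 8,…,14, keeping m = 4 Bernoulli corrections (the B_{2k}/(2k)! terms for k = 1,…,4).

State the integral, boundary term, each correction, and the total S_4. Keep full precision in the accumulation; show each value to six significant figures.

∫_8^14 1/x^4 dx evaluates to 0.000529565.
½[f(8) + f(14)] = ½[0.000244141 + 2.60308e-05] = 0.000135086.
Running total after boundary: 0.000664650.
Correction k=1: B_{2}/2! · (f^{(1)}(14) − f^{(1)}(8)) = 1/12 · (-7.43738e-06 − (-0.000122070)) = 9.55274e-06.
Running total after k=1: 0.000674203.
Correction k=2: B_{4}/4! · (f^{(3)}(14) − f^{(3)}(8)) = −1/720 · (-1.13837e-06 − (-5.72205e-05)) = -7.78918e-08.
Running total after k=2: 0.000674125.
Correction k=3: B_{6}/6! · (f^{(5)}(14) − f^{(5)}(8)) = 1/30240 · (-3.25250e-07 − (-5.00679e-05)) = 1.64493e-09.
Running total after k=3: 0.000674127.
Correction k=4: B_{8}/8! · (f^{(7)}(14) − f^{(7)}(8)) = −1/1209600 · (-1.49349e-07 − (-7.04080e-05)) = -5.80842e-11.

S_4 ≈ 0.000674127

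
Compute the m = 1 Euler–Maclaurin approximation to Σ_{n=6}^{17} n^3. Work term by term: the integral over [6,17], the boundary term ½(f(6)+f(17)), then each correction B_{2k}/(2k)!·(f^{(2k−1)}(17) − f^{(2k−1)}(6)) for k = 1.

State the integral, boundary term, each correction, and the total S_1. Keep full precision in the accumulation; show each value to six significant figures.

∫_6^17 x^3 dx evaluates to 20556.2.
Boundary: ½(f(6) + f(17)) = ½(216.000 + 4913.00) = 2564.50.
Running total after boundary: 23120.8.
Order-1 term: 1/12 · (867.000 − 108.000) = 63.2500.

S_1 ≈ 23184.0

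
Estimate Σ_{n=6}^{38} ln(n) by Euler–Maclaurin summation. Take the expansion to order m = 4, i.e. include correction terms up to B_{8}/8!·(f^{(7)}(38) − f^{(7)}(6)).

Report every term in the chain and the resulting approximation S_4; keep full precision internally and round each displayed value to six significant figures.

S_4 ≈ 98.1807

Integral: ∫_6^38 ln(x) dx = 95.4777.
½[f(6) + f(38)] = ½[1.79176 + 3.63759] = 2.71467.
So far: 98.1924.
k=1: B_{2}/(2)! × [f^{(1)}(38) − f^{(1)}(6)] = 1/12 × (0.0263158 − 0.166667) = -0.0116959.
After k=1: 98.1807.
k=2: B_{4}/(4)! × [f^{(3)}(38) − f^{(3)}(6)] = −1/720 × (3.64485e-05 − 0.00925926) = 1.28095e-05.
After k=2: 98.1807.
k=3: B_{6}/(6)! × [f^{(5)}(38) − f^{(5)}(6)] = 1/30240 × (3.02896e-07 − 0.00308642) = -1.02054e-07.
After k=3: 98.1807.
k=4: B_{8}/(8)! × [f^{(7)}(38) − f^{(7)}(6)] = −1/1209600 × (6.29285e-09 − 0.00257202) = 2.12633e-09.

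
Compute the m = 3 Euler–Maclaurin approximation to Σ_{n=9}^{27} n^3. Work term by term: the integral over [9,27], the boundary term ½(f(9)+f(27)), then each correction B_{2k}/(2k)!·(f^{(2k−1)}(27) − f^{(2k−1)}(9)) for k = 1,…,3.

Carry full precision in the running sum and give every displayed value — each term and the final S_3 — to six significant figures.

S_3 ≈ 141588

∫_9^27 x^3 dx evaluates to 131220.
Endpoint term: (f(9) + f(27))/2 = (729.000 + 19683.0)/2 = 10206.0.
So far: 141426.
Order-1 term: 1/12 · (2187.00 − 243.000) = 162.000.
Running total after k=1: 141588.
Order-2 term: −1/720 · (6.00000 − 6.00000) = 0.00000.
Running total after k=2: 141588.
Order-3 term: 1/30240 · (0.00000 − 0.00000) = 0.00000.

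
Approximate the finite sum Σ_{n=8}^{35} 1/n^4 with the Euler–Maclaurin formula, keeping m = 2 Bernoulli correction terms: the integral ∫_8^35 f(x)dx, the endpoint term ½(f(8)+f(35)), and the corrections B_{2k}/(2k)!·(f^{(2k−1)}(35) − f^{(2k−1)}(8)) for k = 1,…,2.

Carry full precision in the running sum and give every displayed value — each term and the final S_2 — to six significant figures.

Integral: ∫_8^35 1/x^4 dx = 0.000643267.
Boundary: ½(f(8) + f(35)) = ½(0.000244141 + 6.66389e-07) = 0.000122404.
Integral + boundary = 0.000765671.
Order-1 term: 1/12 · (-7.61587e-08 − (-0.000122070)) = 1.01662e-05.
Running total after k=1: 0.000775837.
Order-2 term: −1/720 · (-1.86511e-09 − (-5.72205e-05)) = -7.94703e-08.

S_2 ≈ 0.000775757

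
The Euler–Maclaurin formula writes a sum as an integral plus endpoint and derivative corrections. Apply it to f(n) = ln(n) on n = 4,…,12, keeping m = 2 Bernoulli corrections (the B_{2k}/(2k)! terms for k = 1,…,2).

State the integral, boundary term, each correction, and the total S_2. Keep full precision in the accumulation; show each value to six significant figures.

S_2 ≈ 18.1955

Integral: ∫_4^12 ln(x) dx = 16.2737.
Boundary: ½(f(4) + f(12)) = ½(1.38629 + 2.48491) = 1.93560.
Running total after boundary: 18.2093.
Order-1 term: 1/12 · (0.0833333 − 0.250000) = -0.0138889.
Partial sum through k=1: 18.1954.
Order-2 term: −1/720 · (0.00115741 − 0.0312500) = 4.17953e-05.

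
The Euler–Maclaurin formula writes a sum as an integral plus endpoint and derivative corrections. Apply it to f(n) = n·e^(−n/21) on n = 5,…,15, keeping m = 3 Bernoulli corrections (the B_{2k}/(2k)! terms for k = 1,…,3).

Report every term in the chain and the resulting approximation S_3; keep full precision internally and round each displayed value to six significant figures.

S_3 ≈ 65.8277

∫_5^15 x·e^(−x/21) dx evaluates to 60.2242.
Boundary: ½(f(5) + f(15)) = ½(3.94064 + 7.34312) = 5.64188.
So far: 65.8661.
Correction k=1: B_{2}/2! · (f^{(1)}(15) − f^{(1)}(5)) = 1/12 · (0.139869 − 0.600478) = -0.0383841.
Partial sum through k=1: 65.8277.
Correction k=2: B_{4}/4! · (f^{(3)}(15) − f^{(3)}(5)) = −1/720 · (0.00253731 − 0.00493590) = 3.33138e-06.
Partial sum through k=2: 65.8277.
Correction k=3: B_{6}/6! · (f^{(5)}(15) − f^{(5)}(5)) = 1/30240 · (1.07879e-05 − 1.92975e-05) = -2.81402e-10.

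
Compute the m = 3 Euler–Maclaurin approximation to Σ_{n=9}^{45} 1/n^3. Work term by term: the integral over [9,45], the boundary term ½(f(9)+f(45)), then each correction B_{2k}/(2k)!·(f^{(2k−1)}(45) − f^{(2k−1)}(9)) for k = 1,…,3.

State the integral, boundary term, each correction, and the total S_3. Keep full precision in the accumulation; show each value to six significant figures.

The integral term ∫_9^45 1/x^3 dx = 0.00592593.
Boundary: ½(f(9) + f(45)) = ½(0.00137174 + 1.09739e-05) = 0.000691358.
Integral + boundary = 0.00661728.
Correction k=1: B_{2}/2! · (f^{(1)}(45) − f^{(1)}(9)) = 1/12 · (-7.31596e-07 − (-0.000457247)) = 3.80430e-05.
Partial sum through k=1: 0.00665533.
Correction k=2: B_{4}/4! · (f^{(3)}(45) − f^{(3)}(9)) = −1/720 · (-7.22564e-09 − (-0.000112901)) = -1.56796e-07.
Partial sum through k=2: 0.00665517.
Correction k=3: B_{6}/6! · (f^{(5)}(45) − f^{(5)}(9)) = 1/30240 · (-1.49865e-10 − (-5.85410e-05)) = 1.93588e-09.

S_3 ≈ 0.00665517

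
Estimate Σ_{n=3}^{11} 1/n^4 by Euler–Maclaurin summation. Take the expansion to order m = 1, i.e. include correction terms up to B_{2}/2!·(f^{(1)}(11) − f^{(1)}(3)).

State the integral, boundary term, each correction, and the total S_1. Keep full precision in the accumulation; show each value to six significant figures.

S_1 ≈ 0.0196719

The integral term ∫_3^11 1/x^4 dx = 0.0120952.
Boundary: ½(f(3) + f(11)) = ½(0.0123457 + 6.83013e-05) = 0.00620699.
Running total after boundary: 0.0183022.
Correction k=1: B_{2}/2! · (f^{(1)}(11) − f^{(1)}(3)) = 1/12 · (-2.48369e-05 − (-0.0164609)) = 0.00136967.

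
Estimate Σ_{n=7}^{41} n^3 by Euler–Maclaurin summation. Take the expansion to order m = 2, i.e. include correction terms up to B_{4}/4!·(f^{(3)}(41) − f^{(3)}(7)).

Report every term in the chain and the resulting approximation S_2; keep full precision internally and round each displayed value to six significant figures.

∫_7^41 x^3 dx evaluates to 705840.
Endpoint term: (f(7) + f(41))/2 = (343.000 + 68921.0)/2 = 34632.0.
So far: 740472.
Correction k=1: B_{2}/2! · (f^{(1)}(41) − f^{(1)}(7)) = 1/12 · (5043.00 − 147.000) = 408.000.
Partial sum through k=1: 740880.
Correction k=2: B_{4}/4! · (f^{(3)}(41) − f^{(3)}(7)) = −1/720 · (6.00000 − 6.00000) = 0.00000.

S_2 ≈ 740880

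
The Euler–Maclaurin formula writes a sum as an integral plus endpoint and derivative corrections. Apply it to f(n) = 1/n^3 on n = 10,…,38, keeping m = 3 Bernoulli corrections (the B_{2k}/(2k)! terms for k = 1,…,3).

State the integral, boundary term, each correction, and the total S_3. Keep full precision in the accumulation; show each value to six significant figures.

Integral: ∫_10^38 1/x^3 dx = 0.00465374.
Endpoint term: (f(10) + f(38))/2 = (0.00100000 + 1.82242e-05)/2 = 0.000509112.
Running total after boundary: 0.00516285.
Correction k=1: B_{2}/2! · (f^{(1)}(38) − f^{(1)}(10)) = 1/12 · (-1.43876e-06 − (-0.000300000)) = 2.48801e-05.
Running total after k=1: 0.00518773.
Correction k=2: B_{4}/4! · (f^{(3)}(38) − f^{(3)}(10)) = −1/720 · (-1.99274e-08 − (-6.00000e-05)) = -8.33057e-08.
Running total after k=2: 0.00518765.
Correction k=3: B_{6}/6! · (f^{(5)}(38) − f^{(5)}(10)) = 1/30240 · (-5.79605e-10 − (-2.52000e-05)) = 8.33314e-10.

S_3 ≈ 0.00518765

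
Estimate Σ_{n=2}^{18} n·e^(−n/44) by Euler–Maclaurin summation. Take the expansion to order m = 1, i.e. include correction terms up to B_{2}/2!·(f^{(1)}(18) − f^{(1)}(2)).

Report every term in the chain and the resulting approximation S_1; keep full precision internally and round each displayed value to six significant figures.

Integral: ∫_2^18 x·e^(−x/44) dx = 121.975.
Endpoint term: (f(2) + f(18))/2 = (1.91113 + 11.9566)/2 = 6.93385.
So far: 128.909.
Correction k=1: B_{2}/2! · (f^{(1)}(18) − f^{(1)}(2)) = 1/12 · (0.392514 − 0.912128) = -0.0433012.

S_1 ≈ 128.866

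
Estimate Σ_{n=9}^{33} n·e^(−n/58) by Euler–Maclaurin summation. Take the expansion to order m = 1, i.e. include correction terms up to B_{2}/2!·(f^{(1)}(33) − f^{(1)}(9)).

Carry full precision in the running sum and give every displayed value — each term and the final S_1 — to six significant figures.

S_1 ≈ 352.677

∫_9^33 x·e^(−x/58) dx evaluates to 339.523.
Endpoint term: (f(9) + f(33))/2 = (7.70641 + 18.6817)/2 = 13.1940.
Running total after boundary: 352.717.
k=1: B_{2}/(2)! × [f^{(1)}(33) − f^{(1)}(9)] = 1/12 × (0.244013 − 0.723398) = -0.0399488.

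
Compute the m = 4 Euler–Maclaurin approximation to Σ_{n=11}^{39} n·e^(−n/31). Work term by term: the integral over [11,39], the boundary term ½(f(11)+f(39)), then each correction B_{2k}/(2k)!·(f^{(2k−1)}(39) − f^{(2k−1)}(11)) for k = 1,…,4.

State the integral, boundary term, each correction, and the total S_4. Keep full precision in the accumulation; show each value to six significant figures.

S_4 ≈ 305.709

∫_11^39 x·e^(−x/31) dx evaluates to 296.353.
Boundary: ½(f(11) + f(39)) = ½(7.71415 + 11.0839) = 9.39905.
Integral + boundary = 305.752.
Correction k=1: B_{2}/2! · (f^{(1)}(39) − f^{(1)}(11)) = 1/12 · (-0.0733429 − 0.452443) = -0.0438155.
Running total after k=1: 305.709.
Correction k=2: B_{4}/4! · (f^{(3)}(39) − f^{(3)}(11)) = −1/720 · (0.000515155 − 0.00193030) = 1.96548e-06.
Running total after k=2: 305.709.
Correction k=3: B_{6}/6! · (f^{(5)}(39) − f^{(5)}(11)) = 1/30240 · (1.15154e-06 − 3.52736e-06) = -7.85654e-11.
Running total after k=3: 305.709.
Correction k=4: B_{8}/8! · (f^{(7)}(39) − f^{(7)}(11)) = −1/1209600 · (1.83873e-09 − 5.25087e-09) = 2.82088e-15.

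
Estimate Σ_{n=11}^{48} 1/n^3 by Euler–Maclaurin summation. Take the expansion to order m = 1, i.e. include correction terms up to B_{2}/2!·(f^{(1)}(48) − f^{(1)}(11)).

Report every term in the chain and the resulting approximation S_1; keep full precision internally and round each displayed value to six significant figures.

Integral: ∫_11^48 1/x^3 dx = 0.00391522.
Endpoint term: (f(11) + f(48))/2 = (0.000751315 + 9.04225e-06)/2 = 0.000380179.
So far: 0.00429540.
Correction k=1: B_{2}/2! · (f^{(1)}(48) − f^{(1)}(11)) = 1/12 · (-5.65140e-07 − (-0.000204904)) = 1.70282e-05.

S_1 ≈ 0.00431242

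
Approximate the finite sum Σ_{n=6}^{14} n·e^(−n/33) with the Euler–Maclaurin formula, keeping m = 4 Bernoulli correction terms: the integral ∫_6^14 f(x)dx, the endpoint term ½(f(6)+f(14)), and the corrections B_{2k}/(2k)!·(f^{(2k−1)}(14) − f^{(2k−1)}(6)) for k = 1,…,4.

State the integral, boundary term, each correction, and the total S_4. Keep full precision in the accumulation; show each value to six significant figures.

S_4 ≈ 65.3303

Integral: ∫_6^14 x·e^(−x/33) dx = 58.2746.
½[f(6) + f(14)] = ½[5.00252 + 9.15971] = 7.08112.
Running total after boundary: 65.3557.
Order-1 term: 1/12 · (0.376698 − 0.682161) = -0.0254553.
Partial sum through k=1: 65.3303.
Order-2 term: −1/720 · (0.00154750 − 0.00215764) = 8.47412e-07.
Partial sum through k=2: 65.3303.
Order-3 term: 1/30240 · (2.52442e-06 − 3.38739e-06) = -2.85374e-11.
Partial sum through k=3: 65.3303.
Order-4 term: −1/1209600 · (3.33132e-09 − 4.40172e-09) = 8.84922e-16.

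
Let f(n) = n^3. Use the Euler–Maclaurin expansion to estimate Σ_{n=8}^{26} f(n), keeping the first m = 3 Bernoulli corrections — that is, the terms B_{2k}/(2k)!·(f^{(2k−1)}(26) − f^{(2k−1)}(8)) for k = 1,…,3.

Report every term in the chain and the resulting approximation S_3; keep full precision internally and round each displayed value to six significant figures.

∫_8^26 x^3 dx evaluates to 113220.
Endpoint term: (f(8) + f(26))/2 = (512.000 + 17576.0)/2 = 9044.00.
Running total after boundary: 122264.
k=1: B_{2}/(2)! × [f^{(1)}(26) − f^{(1)}(8)] = 1/12 × (2028.00 − 192.000) = 153.000.
After k=1: 122417.
k=2: B_{4}/(4)! × [f^{(3)}(26) − f^{(3)}(8)] = −1/720 × (6.00000 − 6.00000) = 0.00000.
After k=2: 122417.
k=3: B_{6}/(6)! × [f^{(5)}(26) − f^{(5)}(8)] = 1/30240 × (0.00000 − 0.00000) = 0.00000.

S_3 ≈ 122417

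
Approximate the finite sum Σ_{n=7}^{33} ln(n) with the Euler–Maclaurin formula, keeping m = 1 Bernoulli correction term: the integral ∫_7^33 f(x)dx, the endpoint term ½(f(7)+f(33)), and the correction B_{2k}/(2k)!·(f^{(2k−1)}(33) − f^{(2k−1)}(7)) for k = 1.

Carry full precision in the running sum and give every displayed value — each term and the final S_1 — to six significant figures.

S_1 ≈ 78.4752

Integral: ∫_7^33 ln(x) dx = 75.7634.
Boundary: ½(f(7) + f(33)) = ½(1.94591 + 3.49651) = 2.72121.
Integral + boundary = 78.4846.
Order-1 term: 1/12 · (0.0303030 − 0.142857) = -0.00937951.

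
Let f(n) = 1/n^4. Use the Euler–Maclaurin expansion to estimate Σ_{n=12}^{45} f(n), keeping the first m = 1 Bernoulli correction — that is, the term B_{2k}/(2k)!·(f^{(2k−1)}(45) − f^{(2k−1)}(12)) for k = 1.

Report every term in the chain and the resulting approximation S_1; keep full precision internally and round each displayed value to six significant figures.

Integral: ∫_12^45 1/x^4 dx = 0.000189243.
Boundary: ½(f(12) + f(45)) = ½(4.82253e-05 + 2.43865e-07) = 2.42346e-05.
So far: 0.000213478.
k=1: B_{2}/(2)! × [f^{(1)}(45) − f^{(1)}(12)] = 1/12 × (-2.16769e-08 − (-1.60751e-05)) = 1.33779e-06.

S_1 ≈ 0.000214816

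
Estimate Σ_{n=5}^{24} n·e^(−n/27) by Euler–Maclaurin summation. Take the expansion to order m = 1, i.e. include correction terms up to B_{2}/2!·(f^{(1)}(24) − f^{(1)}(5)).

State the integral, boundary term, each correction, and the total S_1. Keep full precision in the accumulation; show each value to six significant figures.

Integral: ∫_5^24 x·e^(−x/27) dx = 151.840.
Endpoint term: (f(5) + f(24))/2 = (4.15475 + 9.86669)/2 = 7.01072.
Integral + boundary = 158.850.
k=1: B_{2}/(2)! × [f^{(1)}(24) − f^{(1)}(5)] = 1/12 × (0.0456791 − 0.677071) = -0.0526160.

S_1 ≈ 158.798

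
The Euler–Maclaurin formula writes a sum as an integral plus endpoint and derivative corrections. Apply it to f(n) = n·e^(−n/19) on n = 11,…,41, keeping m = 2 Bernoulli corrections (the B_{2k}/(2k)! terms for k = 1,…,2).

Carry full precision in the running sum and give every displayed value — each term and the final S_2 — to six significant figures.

∫_11^41 x·e^(−x/19) dx evaluates to 187.730.
Endpoint term: (f(11) + f(41))/2 = (6.16537 + 4.73829)/2 = 5.45183.
Integral + boundary = 193.182.
k=1: B_{2}/(2)! × [f^{(1)}(41) − f^{(1)}(11)] = 1/12 × (-0.133816 − 0.235995) = -0.0308176.
Running total after k=1: 193.151.
k=2: B_{4}/(4)! × [f^{(3)}(41) − f^{(3)}(11)] = −1/720 × (0.000269586 − 0.00375892) = 4.84630e-06.

S_2 ≈ 193.151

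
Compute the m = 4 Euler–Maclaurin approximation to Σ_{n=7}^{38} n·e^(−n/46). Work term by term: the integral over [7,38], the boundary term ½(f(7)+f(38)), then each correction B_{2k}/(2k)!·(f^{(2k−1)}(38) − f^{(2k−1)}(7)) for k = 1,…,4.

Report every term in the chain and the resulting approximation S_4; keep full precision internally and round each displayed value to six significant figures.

S_4 ≈ 413.618

∫_7^38 x·e^(−x/46) dx evaluates to 402.349.
Boundary: ½(f(7) + f(38)) = ½(6.01187 + 16.6348) = 11.3234.
So far: 413.672.
Order-1 term: 1/12 · (0.0761320 − 0.728146) = -0.0543345.
Running total after k=1: 413.618.
Order-2 term: −1/720 · (0.000449740 − 0.00115587) = 9.80738e-07.
Running total after k=2: 413.618.
Order-3 term: 1/30240 · (4.08082e-07 − 9.29881e-07) = -1.72553e-11.
Running total after k=3: 413.618.
Order-4 term: −1/1209600 · (2.85265e-10 − 6.20751e-10) = 2.77353e-16.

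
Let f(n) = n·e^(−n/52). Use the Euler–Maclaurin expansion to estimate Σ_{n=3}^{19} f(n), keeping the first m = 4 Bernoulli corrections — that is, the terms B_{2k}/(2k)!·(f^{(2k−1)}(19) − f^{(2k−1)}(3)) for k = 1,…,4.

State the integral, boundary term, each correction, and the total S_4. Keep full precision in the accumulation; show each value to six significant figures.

S_4 ≈ 145.652

The integral term ∫_3^19 x·e^(−x/52) dx = 137.681.
½[f(3) + f(19)] = ½[2.83182 + 13.1847] = 8.00824.
So far: 145.689.
k=1: B_{2}/(2)! × [f^{(1)}(19) − f^{(1)}(3)] = 1/12 × (0.440378 − 0.889482) = -0.0374253.
Partial sum through k=1: 145.652.
k=2: B_{4}/(4)! × [f^{(3)}(19) − f^{(3)}(3)] = −1/720 × (0.000676123 − 0.00102713) = 4.87511e-07.
Partial sum through k=2: 145.652.
k=3: B_{6}/(6)! × [f^{(5)}(19) − f^{(5)}(3)] = 1/30240 × (4.39861e-07 − 6.38059e-07) = -6.55416e-12.
Partial sum through k=3: 145.652.
k=4: B_{8}/(8)! × [f^{(7)}(19) − f^{(7)}(3)] = −1/1209600 × (2.32869e-10 − 3.31458e-10) = 8.15056e-17.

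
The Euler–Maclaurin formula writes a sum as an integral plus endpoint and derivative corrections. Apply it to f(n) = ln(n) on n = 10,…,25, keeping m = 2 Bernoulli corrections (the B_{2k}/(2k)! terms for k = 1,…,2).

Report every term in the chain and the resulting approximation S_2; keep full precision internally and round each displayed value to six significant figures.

∫_10^25 ln(x) dx evaluates to 42.4460.
Boundary: ½(f(10) + f(25)) = ½(2.30259 + 3.21888) = 2.76073.
Running total after boundary: 45.2068.
Order-1 term: 1/12 · (0.0400000 − 0.100000) = -0.00500000.
Running total after k=1: 45.2018.
Order-2 term: −1/720 · (0.000128000 − 0.00200000) = 2.60000e-06.

S_2 ≈ 45.2018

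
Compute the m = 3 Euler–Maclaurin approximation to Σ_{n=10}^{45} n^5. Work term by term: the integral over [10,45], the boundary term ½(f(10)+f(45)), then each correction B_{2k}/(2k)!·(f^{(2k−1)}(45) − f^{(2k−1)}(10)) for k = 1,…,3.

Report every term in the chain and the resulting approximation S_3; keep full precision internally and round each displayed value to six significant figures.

S_3 ≈ 1.47781e+09

Integral: ∫_10^45 x^5 dx = 1.38379e+09.
Boundary: ½(f(10) + f(45)) = ½(100000 + 1.84528e+08) = 9.23141e+07.
So far: 1.47611e+09.
Order-1 term: 1/12 · (2.05031e+07 − 50000.0) = 1.70443e+06.
Running total after k=1: 1.47781e+09.
Order-2 term: −1/720 · (121500 − 6000.00) = -160.417.
Running total after k=2: 1.47781e+09.
Order-3 term: 1/30240 · (120.000 − 120.000) = 0.00000.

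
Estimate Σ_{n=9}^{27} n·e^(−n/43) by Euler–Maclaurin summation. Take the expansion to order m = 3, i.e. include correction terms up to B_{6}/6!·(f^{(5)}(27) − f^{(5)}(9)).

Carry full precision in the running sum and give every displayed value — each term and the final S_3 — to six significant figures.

The integral term ∫_9^27 x·e^(−x/43) dx = 207.271.
½[f(9) + f(27)] = ½[7.30035 + 14.4101] = 10.8552.
Integral + boundary = 218.126.
k=1: B_{2}/(2)! × [f^{(1)}(27) − f^{(1)}(9)] = 1/12 × (0.198589 − 0.641374) = -0.0368988.
Partial sum through k=1: 218.089.
k=2: B_{4}/(4)! × [f^{(3)}(27) − f^{(3)}(9)] = −1/720 × (0.000684697 − 0.00122427) = 7.49407e-07.
Partial sum through k=2: 218.089.
k=3: B_{6}/(6)! × [f^{(5)}(27) − f^{(5)}(9)] = 1/30240 × (6.82526e-07 − 1.13665e-06) = -1.50173e-11.

S_3 ≈ 218.089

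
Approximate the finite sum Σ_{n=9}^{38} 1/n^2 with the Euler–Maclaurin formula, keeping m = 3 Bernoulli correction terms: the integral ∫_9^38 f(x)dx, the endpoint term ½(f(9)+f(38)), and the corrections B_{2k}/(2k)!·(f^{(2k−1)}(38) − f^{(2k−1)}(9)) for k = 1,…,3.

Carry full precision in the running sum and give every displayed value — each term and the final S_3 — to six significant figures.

∫_9^38 1/x^2 dx evaluates to 0.0847953.
Endpoint term: (f(9) + f(38))/2 = (0.0123457 + 0.000692521)/2 = 0.00651910.
So far: 0.0913144.
Order-1 term: 1/12 · (-3.64485e-05 − (-0.00274348)) = 0.000225586.
Partial sum through k=1: 0.0915400.
Order-2 term: −1/720 · (-3.02896e-07 − (-0.000406442)) = -5.64082e-07.
Partial sum through k=2: 0.0915394.
Order-3 term: 1/30240 · (-6.29285e-09 − (-0.000150534)) = 4.97777e-09.

S_3 ≈ 0.0915394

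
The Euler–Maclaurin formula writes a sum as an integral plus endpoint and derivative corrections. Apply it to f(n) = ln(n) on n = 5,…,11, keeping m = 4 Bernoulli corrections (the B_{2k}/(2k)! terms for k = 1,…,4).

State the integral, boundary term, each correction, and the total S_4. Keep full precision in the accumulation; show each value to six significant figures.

The integral term ∫_5^11 ln(x) dx = 12.3297.
½[f(5) + f(11)] = ½[1.60944 + 2.39790] = 2.00367.
Running total after boundary: 14.3333.
Correction k=1: B_{2}/2! · (f^{(1)}(11) − f^{(1)}(5)) = 1/12 · (0.0909091 − 0.200000) = -0.00909091.
After k=1: 14.3242.
Correction k=2: B_{4}/4! · (f^{(3)}(11) − f^{(3)}(5)) = −1/720 · (0.00150263 − 0.0160000) = 2.01352e-05.
After k=2: 14.3243.
Correction k=3: B_{6}/6! · (f^{(5)}(11) − f^{(5)}(5)) = 1/30240 · (0.000149021 − 0.00768000) = -2.49040e-07.
After k=3: 14.3243.
Correction k=4: B_{8}/8! · (f^{(7)}(11) − f^{(7)}(5)) = −1/1209600 · (3.69474e-05 − 0.00921600) = 7.58850e-09.

S_4 ≈ 14.3243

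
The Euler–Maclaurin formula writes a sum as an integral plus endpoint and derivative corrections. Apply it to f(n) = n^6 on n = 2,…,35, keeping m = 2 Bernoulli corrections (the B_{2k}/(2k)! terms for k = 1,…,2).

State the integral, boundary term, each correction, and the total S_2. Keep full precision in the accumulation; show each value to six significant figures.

The integral term ∫_2^35 x^6 dx = 9.19133e+09.
Endpoint term: (f(2) + f(35))/2 = (64.0000 + 1.83827e+09)/2 = 9.19133e+08.
Running total after boundary: 1.01105e+10.
k=1: B_{2}/(2)! × [f^{(1)}(35) − f^{(1)}(2)] = 1/12 × (3.15131e+08 − 192.000) = 2.62609e+07.
Running total after k=1: 1.01367e+10.
k=2: B_{4}/(4)! × [f^{(3)}(35) − f^{(3)}(2)] = −1/720 × (5.14500e+06 − 960.000) = -7144.50.

S_2 ≈ 1.01367e+10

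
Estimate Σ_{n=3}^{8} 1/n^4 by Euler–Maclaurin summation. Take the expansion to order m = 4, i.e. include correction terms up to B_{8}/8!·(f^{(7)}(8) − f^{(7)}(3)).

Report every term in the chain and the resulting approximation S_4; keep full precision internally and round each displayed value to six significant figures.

∫_3^8 1/x^4 dx evaluates to 0.0116946.
Boundary: ½(f(3) + f(8)) = ½(0.0123457 + 0.000244141) = 0.00629491.
Integral + boundary = 0.0179895.
Order-1 term: 1/12 · (-0.000122070 − (-0.0164609)) = 0.00136157.
Partial sum through k=1: 0.0193511.
Order-2 term: −1/720 · (-5.72205e-05 − (-0.0548697)) = -7.61284e-05.
Partial sum through k=2: 0.0192750.
Order-3 term: 1/30240 · (-5.00679e-05 − (-0.341411)) = 1.12884e-05.
Partial sum through k=3: 0.0192863.
Order-4 term: −1/1209600 · (-7.04080e-05 − (-3.41411)) = -2.82246e-06.

S_4 ≈ 0.0192835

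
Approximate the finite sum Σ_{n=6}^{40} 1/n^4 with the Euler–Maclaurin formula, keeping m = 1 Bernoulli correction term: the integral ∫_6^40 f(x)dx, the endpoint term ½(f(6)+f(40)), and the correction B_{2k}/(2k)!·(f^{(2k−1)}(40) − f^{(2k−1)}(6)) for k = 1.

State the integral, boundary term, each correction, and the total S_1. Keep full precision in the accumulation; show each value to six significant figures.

The integral term ∫_6^40 1/x^4 dx = 0.00153800.
Boundary: ½(f(6) + f(40)) = ½(0.000771605 + 3.90625e-07) = 0.000385998.
Integral + boundary = 0.00192400.
k=1: B_{2}/(2)! × [f^{(1)}(40) − f^{(1)}(6)] = 1/12 × (-3.90625e-08 − (-0.000514403)) = 4.28637e-05.

S_1 ≈ 0.00196686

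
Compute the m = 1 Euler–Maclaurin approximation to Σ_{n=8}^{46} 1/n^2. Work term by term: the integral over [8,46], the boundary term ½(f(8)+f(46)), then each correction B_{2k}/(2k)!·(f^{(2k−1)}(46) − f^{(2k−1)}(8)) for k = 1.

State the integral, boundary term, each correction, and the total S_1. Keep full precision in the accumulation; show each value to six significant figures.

S_1 ≈ 0.111633

The integral term ∫_8^46 1/x^2 dx = 0.103261.
Boundary: ½(f(8) + f(46)) = ½(0.0156250 + 0.000472590) = 0.00804879.
So far: 0.111310.
Correction k=1: B_{2}/2! · (f^{(1)}(46) − f^{(1)}(8)) = 1/12 · (-2.05474e-05 − (-0.00390625)) = 0.000323809.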